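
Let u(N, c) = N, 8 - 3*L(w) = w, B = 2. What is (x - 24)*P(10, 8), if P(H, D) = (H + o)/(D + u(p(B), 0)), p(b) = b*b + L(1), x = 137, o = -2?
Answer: 2712/43 ≈ 63.070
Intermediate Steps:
L(w) = 8/3 - w/3
p(b) = 7/3 + b**2 (p(b) = b*b + (8/3 - 1/3*1) = b**2 + (8/3 - 1/3) = b**2 + 7/3 = 7/3 + b**2)
P(H, D) = (-2 + H)/(19/3 + D) (P(H, D) = (H - 2)/(D + (7/3 + 2**2)) = (-2 + H)/(D + (7/3 + 4)) = (-2 + H)/(D + 19/3) = (-2 + H)/(19/3 + D))
(x - 24)*P(10, 8) = (137 - 24)*(3*(-2 + 10)/(19 + 3*8)) = 113*(3*8/(19 + 24)) = 113*(3*8/43) = 113*(3*(1/43)*8) = 113*(24/43) = 2712/43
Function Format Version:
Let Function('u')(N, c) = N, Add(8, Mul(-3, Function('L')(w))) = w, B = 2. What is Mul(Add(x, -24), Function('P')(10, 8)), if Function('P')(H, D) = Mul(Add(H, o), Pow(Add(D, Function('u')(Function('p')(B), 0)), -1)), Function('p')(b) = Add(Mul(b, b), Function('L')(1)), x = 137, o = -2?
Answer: Rational(2712, 43) ≈ 63.070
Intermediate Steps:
Function('L')(w) = Add(Rational(8, 3), Mul(Rational(-1, 3), w))
Function('p')(b) = Add(Rational(7, 3), Pow(b, 2)) (Function('p')(b) = Add(Mul(b, b), Add(Rational(8, 3), Mul(Rational(-1, 3), 1))) = Add(Pow(b, 2), Add(Rational(8, 3), Rational(-1, 3))) = Add(Pow(b, 2), Rational(7, 3)) = Add(Rational(7, 3), Pow(b, 2)))
Function('P')(H, D) = Mul(Pow(Add(Rational(19, 3), D), -1), Add(-2, H)) (Function('P')(H, D) = Mul(Add(H, -2), Pow(Add(D, Add(Rational(7, 3), Pow(2, 2))), -1)) = Mul(Add(-2, H), Pow(Add(D, Add(Rational(7, 3), 4)), -1)) = Mul(Add(-2, H), Pow(Add(D, Rational(19, 3)), -1)) = Mul(Add(-2, H), Pow(Add(Rational(19, 3), D), -1)) = Mul(Pow(Add(Rational(19, 3), D), -1), Add(-2, H)))
Mul(Add(x, -24), Function('P')(10, 8)) = Mul(Add(137, -24), Mul(3, Pow(Add(19, Mul(3, 8)), -1), Add(-2, 10))) = Mul(113, Mul(3, Pow(Add(19, 24), -1), 8)) = Mul(113, Mul(3, Pow(43, -1), 8)) = Mul(113, Mul(3, Rational(1, 43), 8)) = Mul(113, Rational(24, 43)) = Rational(2712, 43)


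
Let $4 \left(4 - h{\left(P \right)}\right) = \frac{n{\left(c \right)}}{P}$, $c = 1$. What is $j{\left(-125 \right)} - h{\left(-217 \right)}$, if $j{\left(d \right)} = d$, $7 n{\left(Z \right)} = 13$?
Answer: $- \frac{783817}{6076} \approx -129.0$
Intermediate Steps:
$n{\left(Z \right)} = \frac{13}{7}$ ($n{\left(Z \right)} = \frac{1}{7} \cdot 13 = \frac{13}{7}$)
$h{\left(P \right)} = 4 - \frac{13}{28 P}$ ($h{\left(P \right)} = 4 - \frac{\frac{13}{7} \frac{1}{P}}{4} = 4 - \frac{13}{28 P}$)
$j{\left(-125 \right)} - h{\left(-217 \right)} = -125 - \left(4 - \frac{13}{28 \left(-217\right)}\right) = -125 - \left(4 - - \frac{13}{6076}\right) = -125 - \left(4 + \frac{13}{6076}\right) = -125 - \frac{24317}{6076} = - \frac{783817}{6076}$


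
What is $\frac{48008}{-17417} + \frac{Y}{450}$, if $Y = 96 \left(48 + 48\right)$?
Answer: $\frac{7717304}{435425} \approx 17.724$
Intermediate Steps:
$Y = 9216$ ($Y = 96 \cdot 96 = 9216$)
$\frac{48008}{-17417} + \frac{Y}{450} = \frac{48008}{-17417} + \frac{9216}{450} = 48008 \left(- \frac{1}{17417}\right) + 9216 \cdot \frac{1}{450} = - \frac{48008}{17417} + \frac{512}{25} = \frac{7717304}{435425}$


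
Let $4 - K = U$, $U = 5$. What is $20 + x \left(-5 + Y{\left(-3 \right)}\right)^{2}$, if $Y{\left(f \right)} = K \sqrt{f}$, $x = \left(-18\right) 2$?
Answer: $-772 - 360 i \sqrt{3} \approx -772.0 - 623.54 i$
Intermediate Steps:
$K = -1$ ($K = 4 - 5 = -1$)
$x = -36$
$Y{\left(f \right)} = - \sqrt{f}$
$20 + x \left(-5 + Y{\left(-3 \right)}\right)^{2} = 20 - 36 \left(-5 - \sqrt{-3}\right)^{2} = 20 - 36 \left(-5 - i \sqrt{3}\right)^{2}$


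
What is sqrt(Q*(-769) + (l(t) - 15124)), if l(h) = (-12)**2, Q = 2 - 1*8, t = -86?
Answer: I*sqrt(10366) ≈ 101.81*I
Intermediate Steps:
Q = -6 (Q = 2 - 8 = -6)
l(h) = 144
sqrt(Q*(-769) + (l(t) - 15124)) = sqrt(-6*(-769) + (144 - 15124)) = sqrt(4614 - 14980) = sqrt(-10366) = I*sqrt(10366)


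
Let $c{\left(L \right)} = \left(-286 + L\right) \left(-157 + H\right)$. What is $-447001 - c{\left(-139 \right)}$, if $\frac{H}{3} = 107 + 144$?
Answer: $-193701$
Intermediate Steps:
$H = 753$ ($H = 3 \left(107 + 144\right) = 3 \cdot 251 = 753$)
$c{\left(L \right)} = -170456 + 596 L$ ($c{\left(L \right)} = \left(-286 + L\right) \left(-157 + 753\right) = \left(-286 + L\right) 596 = -170456 + 596 L$)
$-447001 - c{\left(-139 \right)} = -447001 - \left(-170456 + 596 \left(-139\right)\right) = -447001 - \left(-170456 - 82844\right) = -447001 - -253300 = -447001 + 253300 = -193701$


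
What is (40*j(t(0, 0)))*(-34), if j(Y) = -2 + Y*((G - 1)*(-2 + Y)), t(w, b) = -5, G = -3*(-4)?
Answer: -520880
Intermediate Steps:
G = 12
j(Y) = -2 + Y*(-22 + 11*Y) (j(Y) = -2 + Y*((12 - 1)*(-2 + Y)) = -2 + Y*(11*(-2 + Y)) = -2 + Y*(-22 + 11*Y))
(40*j(t(0, 0)))*(-34) = (40*(-2 - 22*(-5) + 11*(-5)²))*(-34) = (40*(-2 + 110 + 11*25))*(-34) = (40*(-2 + 110 + 275))*(-34) = (40*383)*(-34) = 15320*(-34) = -520880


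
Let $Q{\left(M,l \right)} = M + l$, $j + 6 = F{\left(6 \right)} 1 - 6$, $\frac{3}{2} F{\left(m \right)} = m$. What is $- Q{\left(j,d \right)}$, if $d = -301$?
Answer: $309$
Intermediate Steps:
$F{\left(m \right)} = \frac{2 m}{3}$
$j = -8$ ($j = -6 - \left(6 - \frac{2}{3} \cdot 6 \cdot 1\right) = -6 + \left(4 \cdot 1 - 6\right) = -6 + \left(4 - 6\right) = -6 - 2 = -8$)
$- Q{\left(j,d \right)} = - (-8 - 301) = \left(-1\right) \left(-309\right) = 309$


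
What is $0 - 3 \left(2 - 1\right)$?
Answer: $-3$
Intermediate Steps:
$0 - 3 \left(2 - 1\right) = 0 - 3 = -3$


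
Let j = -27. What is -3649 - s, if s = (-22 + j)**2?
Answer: -6050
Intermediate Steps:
s = 2401 (s = (-22 - 27)**2 = (-49)**2 = 2401)
-3649 - s = -3649 - 1*2401 = -3649 - 2401 = -6050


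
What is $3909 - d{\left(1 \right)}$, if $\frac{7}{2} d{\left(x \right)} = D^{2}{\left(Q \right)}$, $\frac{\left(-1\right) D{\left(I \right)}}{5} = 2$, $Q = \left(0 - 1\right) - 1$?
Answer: $\frac{27163}{7} \approx 3880.4$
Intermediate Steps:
$Q = -2$ ($Q = -1 - 1 = -2$)
$D{\left(I \right)} = -10$ ($D{\left(I \right)} = \left(-5\right) 2 = -10$)
$d{\left(x \right)} = \frac{200}{7}$ ($d{\left(x \right)} = \frac{2 \left(-10\right)^{2}}{7} = \frac{2}{7} \cdot 100 = \frac{200}{7}$)
$3909 - d{\left(1 \right)} = 3909 - \frac{200}{7} = \frac{27163}{7}$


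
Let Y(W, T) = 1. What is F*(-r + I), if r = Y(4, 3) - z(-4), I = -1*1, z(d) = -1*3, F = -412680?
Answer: 2063400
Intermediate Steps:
z(d) = -3
I = -1
r = 4 (r = 1 - 1*(-3) = 1 + 3 = 4)
F*(-r + I) = -412680*(-1*4 - 1) = -412680*(-4 - 1) = -412680*(-5) = 2063400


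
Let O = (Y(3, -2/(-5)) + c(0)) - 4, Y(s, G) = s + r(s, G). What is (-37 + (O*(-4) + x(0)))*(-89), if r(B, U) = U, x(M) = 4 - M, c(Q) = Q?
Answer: 13617/5 ≈ 2723.4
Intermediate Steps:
Y(s, G) = G + s (Y(s, G) = s + G = G + s)
O = -⅗ (O = ((-2/(-5) + 3) + 0) - 4 = ((-2*(-⅕) + 3) + 0) - 4 = ((⅖ + 3) + 0) - 4 = (17/5 + 0) - 4 = 17/5 - 4 = -⅗ ≈ -0.60000)
(-37 + (O*(-4) + x(0)))*(-89) = (-37 + (-⅗*(-4) + (4 - 1*0)))*(-89) = (-37 + (12/5 + (4 + 0)))*(-89) = (-37 + (12/5 + 4))*(-89) = (-37 + 32/5)*(-89) = -153/5*(-89) = 13617/5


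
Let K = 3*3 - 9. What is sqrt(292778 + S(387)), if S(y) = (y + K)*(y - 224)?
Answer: sqrt(355859) ≈ 596.54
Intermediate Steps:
K = 0 (K = 9 - 9 = 0)
S(y) = y*(-224 + y) (S(y) = (y + 0)*(y - 224) = y*(-224 + y))
sqrt(292778 + S(387)) = sqrt(292778 + 387*(-224 + 387)) = sqrt(292778 + 387*163) = sqrt(292778 + 63081) = sqrt(355859)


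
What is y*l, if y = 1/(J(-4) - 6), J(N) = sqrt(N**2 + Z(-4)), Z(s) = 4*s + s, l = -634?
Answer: 951/10 + 317*I/10 ≈ 95.1 + 31.7*I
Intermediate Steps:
Z(s) = 5*s
J(N) = sqrt(-20 + N**2) (J(N) = sqrt(N**2 + 5*(-4)) = sqrt(N**2 - 20) = sqrt(-20 + N**2))
y = (-6 - 2*I)/40 (y = 1/(sqrt(-20 + (-4)**2) - 6) = 1/(sqrt(-20 + 16) - 6) = 1/(sqrt(-4) - 6) = 1/(2*I - 6) = 1/(-6 + 2*I) = (-6 - 2*I)/40 ≈ -0.15 - 0.05*I)
y*l = (-3/20 - I/20)*(-634) = 951/10 + 317*I/10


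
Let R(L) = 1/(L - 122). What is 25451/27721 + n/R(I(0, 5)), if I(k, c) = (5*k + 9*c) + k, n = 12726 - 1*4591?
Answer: -17364270344/27721 ≈ -6.2639e+5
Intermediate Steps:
n = 8135 (n = 12726 - 4591 = 8135)
I(k, c) = 6*k + 9*c
R(L) = 1/(-122 + L)
25451/27721 + n/R(I(0, 5)) = 25451/27721 + 8135/(1/(-122 + (6*0 + 9*5))) = 25451*(1/27721) + 8135/(1/(-122 + (0 + 45))) = 25451/27721 + 8135/(1/(-122 + 45)) = 25451/27721 + 8135/(1/(-77)) = 25451/27721 + 8135/(-1/77) = 25451/27721 + 8135*(-77) = 25451/27721 - 626395 = -17364270344/27721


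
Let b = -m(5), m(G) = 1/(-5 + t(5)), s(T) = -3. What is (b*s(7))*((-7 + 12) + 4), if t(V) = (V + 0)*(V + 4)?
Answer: 27/40 ≈ 0.67500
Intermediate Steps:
t(V) = V*(4 + V)
m(G) = 1/40 (m(G) = 1/(-5 + 5*(4 + 5)) = 1/(-5 + 5*9) = 1/(-5 + 45) = 1/40)
b = -1/40 (b = -1*1/40 = -1/40 ≈ -0.025000)
(b*s(7))*((-7 + 12) + 4) = (-1/40*(-3))*((-7 + 12) + 4) = 3*(5 + 4)/40 = (3/40)*9 = 27/40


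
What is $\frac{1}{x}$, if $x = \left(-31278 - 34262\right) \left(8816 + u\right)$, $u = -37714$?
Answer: $\frac{1}{1893974920} \approx 5.2799 \cdot 10^{-10}$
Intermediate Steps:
$x = 1893974920$ ($x = \left(-31278 - 34262\right) \left(8816 - 37714\right) = \left(-65540\right) \left(-28898\right) = 1893974920$)
$\frac{1}{x} = \frac{1}{1893974920}$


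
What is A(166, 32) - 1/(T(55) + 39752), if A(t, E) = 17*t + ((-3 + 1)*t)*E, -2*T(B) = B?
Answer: -619861100/79449 ≈ -7802.0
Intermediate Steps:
T(B) = -B/2
A(t, E) = 17*t - 2*E*t (A(t, E) = 17*t + (-2*t)*E = 17*t - 2*E*t)
A(166, 32) - 1/(T(55) + 39752) = 166*(17 - 2*32) - 1/(-½*55 + 39752) = 166*(17 - 64) - 1/(-55/2 + 39752) = 166*(-47) - 1/79449/2 = -7802 - 1*2/79449 = -7802 - 2/79449 = -619861100/79449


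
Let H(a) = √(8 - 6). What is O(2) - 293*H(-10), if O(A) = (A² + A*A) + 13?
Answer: 21 - 293*√2 ≈ -393.36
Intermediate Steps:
H(a) = √2
O(A) = 13 + 2*A² (O(A) = (A² + A²) + 13 = 2*A² + 13 = 13 + 2*A²)
O(2) - 293*H(-10) = (13 + 2*2²) - 293*√2 = (13 + 2*4) - 293*√2 = (13 + 8) - 293*√2 = 21 - 293*√2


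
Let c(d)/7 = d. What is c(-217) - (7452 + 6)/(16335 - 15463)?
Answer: -666013/436 ≈ -1527.6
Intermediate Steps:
c(d) = 7*d
c(-217) - (7452 + 6)/(16335 - 15463) = 7*(-217) - (7452 + 6)/(16335 - 15463) = -1519 - 7458/872 = -1519 - 1*3729/436 = -1519 - 3729/436 = -666013/436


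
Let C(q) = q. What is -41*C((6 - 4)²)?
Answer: -164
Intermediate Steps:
-41*C((6 - 4)²) = -41*(6 - 4)² = -41*2² = -41*4 = -164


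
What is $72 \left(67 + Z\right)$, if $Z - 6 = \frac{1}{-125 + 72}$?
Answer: $\frac{278496}{53} \approx 5254.6$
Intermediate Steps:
$Z = \frac{317}{53}$ ($Z = 6 + \frac{1}{-125 + 72} = 6 + \frac{1}{-53} = 6 - \frac{1}{53} = \frac{317}{53} \approx 5.9811$)
$72 \left(67 + Z\right) = 72 \left(67 + \frac{317}{53}\right) = 72 \cdot \frac{3868}{53} = \frac{278496}{53}$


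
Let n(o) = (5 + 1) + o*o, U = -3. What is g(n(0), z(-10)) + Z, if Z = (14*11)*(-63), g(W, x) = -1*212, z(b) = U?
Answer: -9914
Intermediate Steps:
z(b) = -3
n(o) = 6 + o**2
g(W, x) = -212
Z = -9702 (Z = 154*(-63) = -9702)
g(n(0), z(-10)) + Z = -212 - 9702 = -9914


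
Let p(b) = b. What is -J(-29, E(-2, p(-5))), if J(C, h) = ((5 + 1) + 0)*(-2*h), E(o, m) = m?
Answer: -60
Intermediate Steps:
J(C, h) = -12*h (J(C, h) = (6 + 0)*(-2*h) = 6*(-2*h) = -12*h)
-J(-29, E(-2, p(-5))) = -(-12)*(-5) = -1*60 = -60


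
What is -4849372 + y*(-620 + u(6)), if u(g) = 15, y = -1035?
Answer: -4223197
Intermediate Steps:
-4849372 + y*(-620 + u(6)) = -4849372 - 1035*(-620 + 15) = -4849372 - 1035*(-605) = -4849372 + 626175 = -4223197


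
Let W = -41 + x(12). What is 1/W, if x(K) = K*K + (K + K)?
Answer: 1/127 ≈ 0.0078740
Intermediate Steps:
x(K) = K² + 2*K
W = 127 (W = -41 + 12*(2 + 12) = -41 + 12*14 = -41 + 168 = 127)
1/W = 1/127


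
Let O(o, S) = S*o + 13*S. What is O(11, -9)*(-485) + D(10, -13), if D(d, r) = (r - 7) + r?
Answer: 104727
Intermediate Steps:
O(o, S) = 13*S + S*o
D(d, r) = -7 + 2*r (D(d, r) = (-7 + r) + r = -7 + 2*r)
O(11, -9)*(-485) + D(10, -13) = -9*(13 + 11)*(-485) + (-7 + 2*(-13)) = -9*24*(-485) + (-7 - 26) = -216*(-485) - 33 = 104760 - 33 = 104727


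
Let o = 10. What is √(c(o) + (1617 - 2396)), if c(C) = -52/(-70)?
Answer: I*√953365/35 ≈ 27.897*I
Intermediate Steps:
c(C) = 26/35 (c(C) = -52*(-1/70) = 26/35)
√(c(o) + (1617 - 2396)) = √(26/35 + (1617 - 2396)) = √(26/35 - 779) = √(-27239/35) = I*√953365/35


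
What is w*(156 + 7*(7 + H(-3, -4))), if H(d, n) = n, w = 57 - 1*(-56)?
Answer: 20001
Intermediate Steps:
w = 113 (w = 57 + 56 = 113)
w*(156 + 7*(7 + H(-3, -4))) = 113*(156 + 7*(7 - 4)) = 113*(156 + 7*3) = 113*(156 + 21) = 113*177 = 20001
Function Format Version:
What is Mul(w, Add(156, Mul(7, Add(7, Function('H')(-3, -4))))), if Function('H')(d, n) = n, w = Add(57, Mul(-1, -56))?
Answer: 20001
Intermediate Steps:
w = 113 (w = Add(57, 56) = 113)
Mul(w, Add(156, Mul(7, Add(7, Function('H')(-3, -4))))) = Mul(113, Add(156, Mul(7, Add(7, -4)))) = Mul(113, Add(156, Mul(7, 3))) = Mul(113, Add(156, 21)) = Mul(113, 177) = 20001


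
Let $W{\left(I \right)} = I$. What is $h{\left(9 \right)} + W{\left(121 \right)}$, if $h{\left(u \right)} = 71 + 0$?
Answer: $192$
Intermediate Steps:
$h{\left(u \right)} = 71$
$h{\left(9 \right)} + W{\left(121 \right)} = 71 + 121 = 192$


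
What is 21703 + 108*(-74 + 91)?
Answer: 23539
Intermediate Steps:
21703 + 108*(-74 + 91) = 21703 + 108*17 = 21703 + 1836 = 23539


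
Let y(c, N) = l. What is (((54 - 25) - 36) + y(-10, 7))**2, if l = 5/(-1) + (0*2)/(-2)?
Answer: 144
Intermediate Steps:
l = -5 (l = 5*(-1) + 0*(-1/2) = -5 + 0 = -5)
y(c, N) = -5
(((54 - 25) - 36) + y(-10, 7))**2 = (((54 - 25) - 36) - 5)**2 = ((29 - 36) - 5)**2 = (-7 - 5)**2 = (-12)**2 = 144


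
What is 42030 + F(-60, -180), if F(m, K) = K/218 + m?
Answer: 4574640/109 ≈ 41969.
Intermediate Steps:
F(m, K) = m + K/218 (F(m, K) = K/218 + m = m + K/218)
42030 + F(-60, -180) = 42030 + (-60 + (1/218)*(-180)) = 42030 + (-60 - 90/109) = 42030 - 6630/109 = 4574640/109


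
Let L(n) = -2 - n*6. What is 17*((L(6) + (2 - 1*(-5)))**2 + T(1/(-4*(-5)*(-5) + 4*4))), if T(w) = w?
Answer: 1372291/84 ≈ 16337.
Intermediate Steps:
L(n) = -2 - 6*n
17*((L(6) + (2 - 1*(-5)))**2 + T(1/(-4*(-5)*(-5) + 4*4))) = 17*(((-2 - 6*6) + (2 - 1*(-5)))**2 + 1/(-4*(-5)*(-5) + 4*4)) = 17*(((-2 - 36) + (2 + 5))**2 + 1/(20*(-5) + 16)) = 17*((-38 + 7)**2 + 1/(-100 + 16)) = 17*((-31)**2 + 1/(-84)) = 17*(961 - 1/84) = 17*(80723/84) = 1372291/84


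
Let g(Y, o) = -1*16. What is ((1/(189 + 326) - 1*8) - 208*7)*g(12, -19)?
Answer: 12063344/515 ≈ 23424.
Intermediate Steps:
g(Y, o) = -16
((1/(189 + 326) - 1*8) - 208*7)*g(12, -19) = ((1/(189 + 326) - 1*8) - 208*7)*(-16) = ((1/515 - 8) - 1456)*(-16) = (-4119/515 - 1456)*(-16) = -753959/515*(-16) = 12063344/515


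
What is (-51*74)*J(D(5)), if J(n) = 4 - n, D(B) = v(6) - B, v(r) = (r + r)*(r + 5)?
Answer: 464202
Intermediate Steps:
v(r) = 2*r*(5 + r) (v(r) = (2*r)*(5 + r) = 2*r*(5 + r))
D(B) = 132 - B (D(B) = 2*6*(5 + 6) - B = 2*6*11 - B = 132 - B)
(-51*74)*J(D(5)) = (-51*74)*(4 - (132 - 1*5)) = -3774*(4 - (132 - 5)) = -3774*(4 - 1*127) = -3774*(4 - 127) = -3774*(-123) = 464202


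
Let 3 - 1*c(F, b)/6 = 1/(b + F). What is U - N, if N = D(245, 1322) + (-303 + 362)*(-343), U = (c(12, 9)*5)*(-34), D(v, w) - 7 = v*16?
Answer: 93090/7 ≈ 13299.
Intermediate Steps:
D(v, w) = 7 + 16*v (D(v, w) = 7 + v*16 = 7 + 16*v)
c(F, b) = 18 - 6/(F + b) (c(F, b) = 18 - 6/(b + F) = 18 - 6/(F + b))
U = -21080/7 (U = ((6*(-1 + 3*12 + 3*9)/(12 + 9))*5)*(-34) = ((6*(-1 + 36 + 27)/21)*5)*(-34) = ((6*(1/21)*62)*5)*(-34) = ((124/7)*5)*(-34) = (620/7)*(-34) = -21080/7 ≈ -3011.4)
N = -16310 (N = (7 + 16*245) + (-303 + 362)*(-343) = (7 + 3920) + 59*(-343) = 3927 - 20237 = -16310)
U - N = -21080/7 - 1*(-16310) = -21080/7 + 16310 = 93090/7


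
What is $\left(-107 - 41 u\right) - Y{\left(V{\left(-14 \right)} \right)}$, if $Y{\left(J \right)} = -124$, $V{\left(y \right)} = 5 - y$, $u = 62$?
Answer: $-2525$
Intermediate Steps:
$\left(-107 - 41 u\right) - Y{\left(V{\left(-14 \right)} \right)} = \left(-107 - 2542\right) - -124 = \left(-107 - 2542\right) + 124 = -2649 + 124 = -2525$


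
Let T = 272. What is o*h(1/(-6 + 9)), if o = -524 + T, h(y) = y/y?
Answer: -252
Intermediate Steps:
h(y) = 1
o = -252 (o = -524 + 272 = -252)
o*h(1/(-6 + 9)) = -252*1 = -252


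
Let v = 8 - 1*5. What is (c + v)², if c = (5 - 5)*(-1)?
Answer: 9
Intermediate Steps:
v = 3 (v = 8 - 5 = 3)
c = 0 (c = 0*(-1) = 0)
(c + v)² = (0 + 3)² = 3² = 9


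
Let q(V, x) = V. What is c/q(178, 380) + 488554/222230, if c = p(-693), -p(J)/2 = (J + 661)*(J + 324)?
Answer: -1290305267/9889235 ≈ -130.48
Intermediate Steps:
p(J) = -2*(324 + J)*(661 + J) (p(J) = -2*(J + 661)*(J + 324) = -2*(661 + J)*(324 + J) = -2*(324 + J)*(661 + J))
c = -23616 (c = -428328 - 1970*(-693) - 2*(-693)**2 = -428328 + 1365210 - 2*480249 = -428328 + 1365210 - 960498 = -23616)
c/q(178, 380) + 488554/222230 = -23616/178 + 488554/222230 = -23616*1/178 + 488554*(1/222230) = -11808/89 + 244277/111115 = -1290305267/9889235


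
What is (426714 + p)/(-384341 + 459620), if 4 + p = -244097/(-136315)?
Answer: 58167217747/10261656885 ≈ 5.6684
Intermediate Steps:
p = -301163/136315 (p = -4 - 244097/(-136315) = -4 - 244097*(-1/136315) = -4 + 244097/136315 = -301163/136315 ≈ -2.2093)
(426714 + p)/(-384341 + 459620) = (426714 - 301163/136315)/(-384341 + 459620) = (58167217747/136315)/75279 = (58167217747/136315)*(1/75279) = 58167217747/10261656885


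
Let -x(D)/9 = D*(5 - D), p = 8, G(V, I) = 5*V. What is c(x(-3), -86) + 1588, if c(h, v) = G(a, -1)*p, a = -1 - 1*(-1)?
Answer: 1588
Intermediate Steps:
a = 0 (a = -1 + 1 = 0)
x(D) = -9*D*(5 - D)
c(h, v) = 0 (c(h, v) = (5*0)*8 = 0*8 = 0)
c(x(-3), -86) + 1588 = 0 + 1588 = 1588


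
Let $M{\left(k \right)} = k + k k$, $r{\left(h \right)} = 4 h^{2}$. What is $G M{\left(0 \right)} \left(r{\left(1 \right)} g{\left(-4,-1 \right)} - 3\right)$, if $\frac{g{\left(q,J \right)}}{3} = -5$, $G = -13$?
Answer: $0$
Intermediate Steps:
$g{\left(q,J \right)} = -15$ ($g{\left(q,J \right)} = 3 \left(-5\right) = -15$)
$M{\left(k \right)} = k + k^{2}$
$G M{\left(0 \right)} \left(r{\left(1 \right)} g{\left(-4,-1 \right)} - 3\right) = - 13 \cdot 0 \left(1 + 0\right) \left(4 \cdot 1^{2} \left(-15\right) - 3\right) = - 13 \cdot 0 \cdot 1 \left(4 \cdot 1 \left(-15\right) - 3\right) = \left(-13\right) 0 \left(4 \left(-15\right) - 3\right) = 0 \left(-60 - 3\right) = 0 \left(-63\right) = 0$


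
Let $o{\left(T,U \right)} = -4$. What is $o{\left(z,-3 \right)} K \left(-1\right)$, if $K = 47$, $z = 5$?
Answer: $188$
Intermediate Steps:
$o{\left(z,-3 \right)} K \left(-1\right) = \left(-4\right) 47 \left(-1\right) = \left(-188\right) \left(-1\right) = 188$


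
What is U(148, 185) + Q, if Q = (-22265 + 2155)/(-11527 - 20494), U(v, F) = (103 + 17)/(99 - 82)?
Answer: 4184390/544357 ≈ 7.6869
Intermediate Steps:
U(v, F) = 120/17
Q = 20110/32021 (Q = -20110/(-32021) = -20110*(-1/32021) = 20110/32021 ≈ 0.62803)
U(148, 185) + Q = 120/17 + 20110/32021 = 4184390/544357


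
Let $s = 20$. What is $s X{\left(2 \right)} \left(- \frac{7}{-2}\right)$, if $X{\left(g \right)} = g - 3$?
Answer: $-70$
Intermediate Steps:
$X{\left(g \right)} = -3 + g$ ($X{\left(g \right)} = g - 3 = -3 + g$)
$s X{\left(2 \right)} \left(- \frac{7}{-2}\right) = 20 \left(-3 + 2\right) \left(- \frac{7}{-2}\right) = 20 \left(-1\right) \left(\left(-7\right) \left(- \frac{1}{2}\right)\right) = \left(-20\right) \frac{7}{2} = -70$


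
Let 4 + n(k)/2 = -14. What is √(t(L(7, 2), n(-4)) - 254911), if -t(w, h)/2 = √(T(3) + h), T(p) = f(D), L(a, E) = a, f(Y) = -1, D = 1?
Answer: √(-254911 - 2*I*√37) ≈ 0.012 - 504.89*I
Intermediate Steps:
n(k) = -36 (n(k) = -8 + 2*(-14) = -8 - 28 = -36)
T(p) = -1
t(w, h) = -2*√(-1 + h)
√(t(L(7, 2), n(-4)) - 254911) = √(-2*√(-1 - 36) - 254911) = √(-2*I*√37 - 254911) = √(-254911 - 2*I*√37)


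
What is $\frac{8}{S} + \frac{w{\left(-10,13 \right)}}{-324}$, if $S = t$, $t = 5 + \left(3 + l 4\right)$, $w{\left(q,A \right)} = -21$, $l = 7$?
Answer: $\frac{31}{108} \approx 0.28704$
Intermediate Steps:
$t = 36$ ($t = 5 + \left(3 + 7 \cdot 4\right) = 5 + \left(3 + 28\right) = 5 + 31 = 36$)
$S = 36$
$\frac{8}{S} + \frac{w{\left(-10,13 \right)}}{-324} = \frac{8}{36} - \frac{21}{-324} = 8 \cdot \frac{1}{36} - - \frac{7}{108} = \frac{2}{9} + \frac{7}{108} = \frac{31}{108}$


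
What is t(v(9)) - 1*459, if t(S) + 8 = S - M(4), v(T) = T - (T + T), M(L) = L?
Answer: -480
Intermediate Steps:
v(T) = -T (v(T) = T - 2*T = -T)
t(S) = -12 + S (t(S) = -8 + (S - 1*4) = -8 + (S - 4) = -8 + (-4 + S) = -12 + S)
t(v(9)) - 1*459 = (-12 - 1*9) - 1*459 = (-12 - 9) - 459 = -21 - 459 = -480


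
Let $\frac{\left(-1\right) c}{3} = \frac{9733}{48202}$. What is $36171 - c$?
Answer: $\frac{1743543741}{48202} \approx 36172.0$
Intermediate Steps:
$c = - \frac{29199}{48202}$ ($c = - 3 \cdot \frac{9733}{48202} = - 3 \cdot 9733 \cdot \frac{1}{48202} = \left(-3\right) \frac{9733}{48202} = - \frac{29199}{48202} \approx -0.60576$)
$36171 - c = 36171 - - \frac{29199}{48202} = 36171 + \frac{29199}{48202} = \frac{1743543741}{48202}$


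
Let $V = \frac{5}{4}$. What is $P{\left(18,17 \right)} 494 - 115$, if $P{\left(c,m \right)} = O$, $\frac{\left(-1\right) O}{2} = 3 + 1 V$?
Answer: $-4314$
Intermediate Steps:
$V = \frac{5}{4}$ ($V = 5 \cdot \frac{1}{4} = \frac{5}{4} \approx 1.25$)
$O = - \frac{17}{2}$ ($O = - 2 \left(3 + 1 \cdot \frac{5}{4}\right) = - 2 \left(3 + \frac{5}{4}\right) = \left(-2\right) \frac{17}{4} = - \frac{17}{2} \approx -8.5$)
$P{\left(c,m \right)} = - \frac{17}{2}$
$P{\left(18,17 \right)} 494 - 115 = \left(- \frac{17}{2}\right) 494 - 115 = -4199 - 115 = -4314$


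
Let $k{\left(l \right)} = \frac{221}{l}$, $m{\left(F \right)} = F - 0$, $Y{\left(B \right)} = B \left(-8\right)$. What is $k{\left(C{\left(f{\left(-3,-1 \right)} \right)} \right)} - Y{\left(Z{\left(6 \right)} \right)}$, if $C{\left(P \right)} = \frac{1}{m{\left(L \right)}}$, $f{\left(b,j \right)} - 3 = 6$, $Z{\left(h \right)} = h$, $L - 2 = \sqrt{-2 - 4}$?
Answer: $490 + 221 i \sqrt{6} \approx 490.0 + 541.34 i$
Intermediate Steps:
$L = 2 + i \sqrt{6}$ ($L = 2 + \sqrt{-2 - 4} = 2 + \sqrt{-6} = 2 + i \sqrt{6} \approx 2.0 + 2.4495 i$)
$f{\left(b,j \right)} = 9$ ($f{\left(b,j \right)} = 3 + 6 = 9$)
$Y{\left(B \right)} = - 8 B$
$m{\left(F \right)} = F$ ($m{\left(F \right)} = F + 0 = F$)
$C{\left(P \right)} = \frac{1}{2 + i \sqrt{6}}$
$k{\left(C{\left(f{\left(-3,-1 \right)} \right)} \right)} - Y{\left(Z{\left(6 \right)} \right)} = \frac{221}{\frac{1}{5} - \frac{i \sqrt{6}}{10}} - \left(-8\right) 6 = \frac{221}{\frac{1}{5} - \frac{i \sqrt{6}}{10}} - -48 = \frac{221}{\frac{1}{5} - \frac{i \sqrt{6}}{10}} + 48 = 48 + \frac{221}{\frac{1}{5} - \frac{i \sqrt{6}}{10}}$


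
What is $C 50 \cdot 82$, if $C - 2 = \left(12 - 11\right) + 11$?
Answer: $57400$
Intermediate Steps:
$C = 14$ ($C = 2 + \left(\left(12 - 11\right) + 11\right) = 2 + \left(1 + 11\right) = 2 + 12 = 14$)
$C 50 \cdot 82 = 14 \cdot 50 \cdot 82 = 700 \cdot 82 = 57400$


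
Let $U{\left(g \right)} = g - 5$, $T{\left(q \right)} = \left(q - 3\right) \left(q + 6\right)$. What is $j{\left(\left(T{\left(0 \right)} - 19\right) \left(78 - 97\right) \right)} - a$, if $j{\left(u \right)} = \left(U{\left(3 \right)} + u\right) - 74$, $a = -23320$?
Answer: $23947$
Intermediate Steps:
$T{\left(q \right)} = \left(-3 + q\right) \left(6 + q\right)$
$U{\left(g \right)} = -5 + g$ ($U{\left(g \right)} = g - 5 = -5 + g$)
$j{\left(u \right)} = -76 + u$ ($j{\left(u \right)} = \left(\left(-5 + 3\right) + u\right) - 74 = \left(-2 + u\right) - 74 = -76 + u$)
$j{\left(\left(T{\left(0 \right)} - 19\right) \left(78 - 97\right) \right)} - a = \left(-76 + \left(\left(-18 + 0^{2} + 3 \cdot 0\right) - 19\right) \left(78 - 97\right)\right) - -23320 = \left(-76 + \left(\left(-18 + 0 + 0\right) - 19\right) \left(-19\right)\right) + 23320 = \left(-76 + \left(-18 - 19\right) \left(-19\right)\right) + 23320 = \left(-76 - -703\right) + 23320 = \left(-76 + 703\right) + 23320 = 627 + 23320 = 23947$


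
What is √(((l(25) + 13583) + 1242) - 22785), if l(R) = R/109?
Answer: I*√94570035/109 ≈ 89.218*I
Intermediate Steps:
l(R) = R/109 (l(R) = R*(1/109) = R/109)
√(((l(25) + 13583) + 1242) - 22785) = √((((1/109)*25 + 13583) + 1242) - 22785) = √(((25/109 + 13583) + 1242) - 22785) = √((1480572/109 + 1242) - 22785) = √(1615950/109 - 22785) = √(-867615/109) = I*√94570035/109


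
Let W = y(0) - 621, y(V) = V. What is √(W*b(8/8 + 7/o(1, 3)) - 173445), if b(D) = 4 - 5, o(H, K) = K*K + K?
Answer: 2*I*√43206 ≈ 415.72*I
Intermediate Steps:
o(H, K) = K + K² (o(H, K) = K² + K = K + K²)
b(D) = -1
W = -621 (W = 0 - 621 = -621)
√(W*b(8/8 + 7/o(1, 3)) - 173445) = √(-621*(-1) - 173445) = √(621 - 173445) = √(-172824) = 2*I*√43206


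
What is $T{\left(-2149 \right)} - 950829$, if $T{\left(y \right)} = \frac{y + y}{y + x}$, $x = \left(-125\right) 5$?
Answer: $- \frac{1318797674}{1387} \approx -9.5083 \cdot 10^{5}$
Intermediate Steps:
$x = -625$
$T{\left(y \right)} = \frac{2 y}{-625 + y}$ ($T{\left(y \right)} = \frac{y + y}{y - 625} = \frac{2 y}{-625 + y}$)
$T{\left(-2149 \right)} - 950829 = 2 \left(-2149\right) \frac{1}{-625 - 2149} - 950829 = 2 \left(-2149\right) \frac{1}{-2774} - 950829 = 2 \left(-2149\right) \left(- \frac{1}{2774}\right) - 950829 = \frac{2149}{1387} - 950829 = - \frac{1318797674}{1387}$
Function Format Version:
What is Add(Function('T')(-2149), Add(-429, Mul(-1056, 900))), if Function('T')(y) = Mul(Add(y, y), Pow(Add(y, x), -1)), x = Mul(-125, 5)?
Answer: Rational(-1318797674, 1387) ≈ -9.5083e+5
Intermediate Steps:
x = -625
Function('T')(y) = Mul(2, y, Pow(Add(-625, y), -1)) (Function('T')(y) = Mul(Add(y, y), Pow(Add(y, -625), -1)) = Mul(Mul(2, y), Pow(Add(-625, y), -1)) = Mul(2, y, Pow(Add(-625, y), -1)))
Add(Function('T')(-2149), Add(-429, Mul(-1056, 900))) = Add(Mul(2, -2149, Pow(Add(-625, -2149), -1)), Add(-429, Mul(-1056, 900))) = Add(Mul(2, -2149, Pow(-2774, -1)), Add(-429, -950400)) = Add(Mul(2, -2149, Rational(-1, 2774)), -950829) = Add(Rational(2149, 1387), -950829) = Rational(-1318797674, 1387)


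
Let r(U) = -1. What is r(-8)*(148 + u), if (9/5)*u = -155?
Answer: -557/9 ≈ -61.889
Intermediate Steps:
u = -775/9 (u = (5/9)*(-155) = -775/9 ≈ -86.111)
r(-8)*(148 + u) = -(148 - 775/9) = -1*557/9 = -557/9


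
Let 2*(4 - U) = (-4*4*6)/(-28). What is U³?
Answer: 4096/343 ≈ 11.942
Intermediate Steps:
U = 16/7 (U = 4 - -4*4*6/(2*(-28)) = 4 - (-16*6)*(-1)/(2*28) = 4 - (-48)*(-1)/28 = 4 - ½*24/7 = 4 - 12/7 = 16/7 ≈ 2.2857)
U³ = (16/7)³ = 4096/343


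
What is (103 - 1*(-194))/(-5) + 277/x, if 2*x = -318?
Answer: -48608/795 ≈ -61.142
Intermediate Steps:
x = -159 (x = (½)*(-318) = -159)
(103 - 1*(-194))/(-5) + 277/x = (103 - 1*(-194))/(-5) + 277/(-159) = (103 + 194)*(-⅕) + 277*(-1/159) = 297*(-⅕) - 277/159 = -297/5 - 277/159 = -48608/795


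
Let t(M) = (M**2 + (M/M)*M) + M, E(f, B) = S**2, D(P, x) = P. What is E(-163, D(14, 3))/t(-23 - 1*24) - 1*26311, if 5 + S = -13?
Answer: -6183049/235 ≈ -26311.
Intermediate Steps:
S = -18 (S = -5 - 13 = -18)
E(f, B) = 324 (E(f, B) = (-18)**2 = 324)
t(M) = M**2 + 2*M (t(M) = (M**2 + 1*M) + M = (M**2 + M) + M = (M + M**2) + M = M**2 + 2*M)
E(-163, D(14, 3))/t(-23 - 1*24) - 1*26311 = 324/(((-23 - 1*24)*(2 + (-23 - 1*24)))) - 1*26311 = 324/(((-23 - 24)*(2 + (-23 - 24)))) - 26311 = 324/((-47*(2 - 47))) - 26311 = 324/((-47*(-45))) - 26311 = 324/2115 - 26311 = 324*(1/2115) - 26311 = 36/235 - 26311 = -6183049/235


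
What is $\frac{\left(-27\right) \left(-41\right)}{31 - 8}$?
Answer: $\frac{1107}{23} \approx 48.13$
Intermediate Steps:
$\frac{\left(-27\right) \left(-41\right)}{31 - 8} = \frac{1107}{23}$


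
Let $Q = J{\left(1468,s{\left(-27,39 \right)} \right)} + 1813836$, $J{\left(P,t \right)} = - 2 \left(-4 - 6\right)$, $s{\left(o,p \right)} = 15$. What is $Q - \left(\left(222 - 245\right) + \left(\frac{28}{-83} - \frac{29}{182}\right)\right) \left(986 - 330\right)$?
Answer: $\frac{13816475016}{7553} \approx 1.8293 \cdot 10^{6}$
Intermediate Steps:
$J{\left(P,t \right)} = 20$ ($J{\left(P,t \right)} = \left(-2\right) \left(-10\right) = 20$)
$Q = 1813856$ ($Q = 20 + 1813836 = 1813856$)
$Q - \left(\left(222 - 245\right) + \left(\frac{28}{-83} - \frac{29}{182}\right)\right) \left(986 - 330\right) = 1813856 - \left(\left(222 - 245\right) + \left(\frac{28}{-83} - \frac{29}{182}\right)\right) \left(986 - 330\right) = 1813856 - \left(-23 + \left(28 \left(- \frac{1}{83}\right) - \frac{29}{182}\right)\right) 656 = 1813856 - \left(-23 - \frac{7503}{15106}\right) 656 = 1813856 - \left(- \frac{354941}{15106}\right) 656 = 1813856 - - \frac{116420648}{7553} = 1813856 + \frac{116420648}{7553} = \frac{13816475016}{7553}$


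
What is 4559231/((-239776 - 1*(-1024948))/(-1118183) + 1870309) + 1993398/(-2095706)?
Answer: 3257568396801385744/2191424168656323875 ≈ 1.4865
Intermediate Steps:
4559231/((-239776 - 1*(-1024948))/(-1118183) + 1870309) + 1993398/(-2095706) = 4559231/((-239776 + 1024948)*(-1/1118183) + 1870309) + 1993398*(-1/2095706) = 4559231/(785172*(-1/1118183) + 1870309) - 996699/1047853 = 4559231/(-785172/1118183 + 1870309) - 996699/1047853 = 4559231/(2091346943375/1118183) - 996699/1047853 = 4559231*(1118183/2091346943375) - 996699/1047853 = 5098054597273/2091346943375 - 996699/1047853 = 3257568396801385744/2191424168656323875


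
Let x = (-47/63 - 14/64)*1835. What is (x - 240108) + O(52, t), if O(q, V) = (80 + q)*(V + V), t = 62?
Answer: -454628915/2016 ≈ -2.2551e+5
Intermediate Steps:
O(q, V) = 2*V*(80 + q) (O(q, V) = (80 + q)*(2*V) = 2*V*(80 + q))
x = -3569075/2016 (x = (-47*1/63 - 14*1/64)*1835 = (-47/63 - 7/32)*1835 = -1945/2016*1835 = -3569075/2016 ≈ -1770.4)
(x - 240108) + O(52, t) = (-3569075/2016 - 240108) + 2*62*(80 + 52) = -487626803/2016 + 2*62*132 = -487626803/2016 + 16368 = -454628915/2016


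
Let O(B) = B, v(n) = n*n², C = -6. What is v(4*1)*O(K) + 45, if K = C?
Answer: -339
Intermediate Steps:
K = -6
v(n) = n³
v(4*1)*O(K) + 45 = (4*1)³*(-6) + 45 = 4³*(-6) + 45 = 64*(-6) + 45 = -384 + 45 = -339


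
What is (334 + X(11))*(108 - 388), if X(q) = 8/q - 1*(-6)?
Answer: -1049440/11 ≈ -95404.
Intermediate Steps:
X(q) = 6 + 8/q (X(q) = 8/q + 6 = 6 + 8/q)
(334 + X(11))*(108 - 388) = (334 + (6 + 8/11))*(108 - 388) = (334 + (6 + 8*(1/11)))*(-280) = (334 + (6 + 8/11))*(-280) = (334 + 74/11)*(-280) = (3748/11)*(-280) = -1049440/11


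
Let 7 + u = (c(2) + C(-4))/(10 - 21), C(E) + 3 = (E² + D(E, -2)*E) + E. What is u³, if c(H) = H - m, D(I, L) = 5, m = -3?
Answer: -357911/1331 ≈ -268.90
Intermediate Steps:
c(H) = 3 + H (c(H) = H - 1*(-3) = H + 3 = 3 + H)
C(E) = -3 + E² + 6*E (C(E) = -3 + ((E² + 5*E) + E) = -3 + (E² + 6*E) = -3 + E² + 6*E)
u = -71/11 (u = -7 + ((3 + 2) + (-3 + (-4)² + 6*(-4)))/(10 - 21) = -7 + (5 + (-3 + 16 - 24))/(-11) = -7 + (5 - 11)*(-1/11) = -7 - 6*(-1/11) = -7 + 6/11 = -71/11 ≈ -6.4545)
u³ = (-71/11)³ = -357911/1331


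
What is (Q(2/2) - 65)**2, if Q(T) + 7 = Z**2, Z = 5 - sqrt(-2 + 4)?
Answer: 2225 + 900*sqrt(2) ≈ 3497.8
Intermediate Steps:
Z = 5 - sqrt(2) ≈ 3.5858
Q(T) = -7 + (5 - sqrt(2))**2
(Q(2/2) - 65)**2 = ((20 - 10*sqrt(2)) - 65)**2 = (-45 - 10*sqrt(2))**2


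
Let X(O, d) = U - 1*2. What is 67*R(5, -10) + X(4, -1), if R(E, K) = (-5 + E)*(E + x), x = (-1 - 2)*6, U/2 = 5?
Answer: 8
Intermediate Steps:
U = 10 (U = 2*5 = 10)
X(O, d) = 8 (X(O, d) = 10 - 1*2 = 10 - 2 = 8)
x = -18 (x = -3*6 = -18)
R(E, K) = (-18 + E)*(-5 + E) (R(E, K) = (-5 + E)*(E - 18) = (-5 + E)*(-18 + E) = (-18 + E)*(-5 + E))
67*R(5, -10) + X(4, -1) = 67*(90 + 5**2 - 23*5) + 8 = 67*(90 + 25 - 115) + 8 = 67*0 + 8 = 0 + 8 = 8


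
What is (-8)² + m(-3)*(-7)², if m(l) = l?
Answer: -83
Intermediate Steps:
(-8)² + m(-3)*(-7)² = (-8)² - 3*(-7)² = 64 - 3*49 = 64 - 147 = -83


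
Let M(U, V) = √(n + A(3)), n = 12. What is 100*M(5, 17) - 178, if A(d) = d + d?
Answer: -178 + 300*√2 ≈ 246.26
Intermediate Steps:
A(d) = 2*d
M(U, V) = 3*√2 (M(U, V) = √(12 + 2*3) = √(12 + 6) = √18 = 3*√2)
100*M(5, 17) - 178 = 100*(3*√2) - 178 = 300*√2 - 178 = -178 + 300*√2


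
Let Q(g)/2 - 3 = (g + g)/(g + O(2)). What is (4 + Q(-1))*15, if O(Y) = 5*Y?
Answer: 430/3 ≈ 143.33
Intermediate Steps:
Q(g) = 6 + 4*g/(10 + g) (Q(g) = 6 + 2*((g + g)/(g + 5*2)) = 6 + 2*((2*g)/(g + 10)) = 6 + 2*((2*g)/(10 + g)) = 6 + 2*(2*g/(10 + g)) = 6 + 4*g/(10 + g))
(4 + Q(-1))*15 = (4 + 10*(6 - 1)/(10 - 1))*15 = (4 + 10*5/9)*15 = (4 + 10*(⅑)*5)*15 = (4 + 50/9)*15 = (86/9)*15 = 430/3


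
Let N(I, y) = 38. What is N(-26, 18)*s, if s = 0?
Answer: 0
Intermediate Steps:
N(-26, 18)*s = 38*0 = 0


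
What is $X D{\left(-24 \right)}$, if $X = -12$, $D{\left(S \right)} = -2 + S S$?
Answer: $-6888$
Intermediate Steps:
$D{\left(S \right)} = -2 + S^{2}$
$X D{\left(-24 \right)} = - 12 \left(-2 + \left(-24\right)^{2}\right) = - 12 \left(-2 + 576\right) = \left(-12\right) 574 = -6888$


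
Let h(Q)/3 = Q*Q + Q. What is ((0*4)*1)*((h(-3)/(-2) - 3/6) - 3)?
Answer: 0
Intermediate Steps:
h(Q) = 3*Q + 3*Q² (h(Q) = 3*(Q*Q + Q) = 3*(Q² + Q) = 3*(Q + Q²) = 3*Q + 3*Q²)
((0*4)*1)*((h(-3)/(-2) - 3/6) - 3) = ((0*4)*1)*(((3*(-3)*(1 - 3))/(-2) - 3/6) - 3) = (0*1)*(((3*(-3)*(-2))*(-½) - 3*⅙) - 3) = 0*((18*(-½) - ½) - 3) = 0*((-9 - ½) - 3) = 0*(-19/2 - 3) = 0*(-25/2) = 0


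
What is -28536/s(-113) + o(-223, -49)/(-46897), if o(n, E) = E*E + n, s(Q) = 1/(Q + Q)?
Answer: 302445128814/46897 ≈ 6.4491e+6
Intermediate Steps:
s(Q) = 1/(2*Q)
o(n, E) = n + E² (o(n, E) = E² + n = n + E²)
-28536/s(-113) + o(-223, -49)/(-46897) = -28536/((½)/(-113)) + (-223 + (-49)²)/(-46897) = -28536/((½)*(-1/113)) + (-223 + 2401)*(-1/46897) = -28536/(-1/226) + 2178*(-1/46897) = -28536*(-226) - 2178/46897 = 6449136 - 2178/46897 = 302445128814/46897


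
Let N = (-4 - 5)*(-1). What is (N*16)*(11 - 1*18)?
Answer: -1008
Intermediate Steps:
N = 9 (N = -9*(-1) = 9)
(N*16)*(11 - 1*18) = (9*16)*(11 - 1*18) = 144*(11 - 18) = 144*(-7) = -1008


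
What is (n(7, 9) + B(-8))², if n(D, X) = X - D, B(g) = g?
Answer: 36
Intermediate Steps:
(n(7, 9) + B(-8))² = ((9 - 1*7) - 8)² = ((9 - 7) - 8)² = (2 - 8)² = (-6)² = 36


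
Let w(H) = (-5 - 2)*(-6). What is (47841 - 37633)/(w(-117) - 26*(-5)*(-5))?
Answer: -319/19 ≈ -16.789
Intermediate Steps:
w(H) = 42 (w(H) = -7*(-6) = 42)
(47841 - 37633)/(w(-117) - 26*(-5)*(-5)) = (47841 - 37633)/(42 - 26*(-5)*(-5)) = 10208/(42 + 130*(-5)) = 10208/(42 - 650) = 10208/(-608) = 10208*(-1/608) = -319/19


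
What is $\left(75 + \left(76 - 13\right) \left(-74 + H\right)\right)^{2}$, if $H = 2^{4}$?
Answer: $12809241$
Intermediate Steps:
$H = 16$
$\left(75 + \left(76 - 13\right) \left(-74 + H\right)\right)^{2} = \left(75 + \left(76 - 13\right) \left(-74 + 16\right)\right)^{2} = \left(75 + 63 \left(-58\right)\right)^{2} = \left(75 - 3654\right)^{2} = \left(-3579\right)^{2} = 12809241$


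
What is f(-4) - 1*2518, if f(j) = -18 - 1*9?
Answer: -2545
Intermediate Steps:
f(j) = -27 (f(j) = -18 - 9 = -27)
f(-4) - 1*2518 = -27 - 1*2518 = -27 - 2518 = -2545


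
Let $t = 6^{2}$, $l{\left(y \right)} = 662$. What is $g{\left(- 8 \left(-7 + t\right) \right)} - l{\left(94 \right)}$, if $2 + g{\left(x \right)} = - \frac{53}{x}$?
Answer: $- \frac{153995}{232} \approx -663.77$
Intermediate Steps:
$t = 36$
$g{\left(x \right)} = -2 - \frac{53}{x}$
$g{\left(- 8 \left(-7 + t\right) \right)} - l{\left(94 \right)} = \left(-2 - \frac{53}{\left(-8\right) \left(-7 + 36\right)}\right) - 662 = \left(-2 - \frac{53}{\left(-8\right) 29}\right) - 662 = \left(-2 - \frac{53}{-232}\right) - 662 = \left(-2 - - \frac{53}{232}\right) - 662 = \left(-2 + \frac{53}{232}\right) - 662 = - \frac{411}{232} - 662 = - \frac{153995}{232}$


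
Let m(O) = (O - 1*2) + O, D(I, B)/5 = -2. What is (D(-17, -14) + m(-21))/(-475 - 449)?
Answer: 9/154 ≈ 0.058442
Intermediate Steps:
D(I, B) = -10 (D(I, B) = 5*(-2) = -10)
m(O) = -2 + 2*O (m(O) = (O - 2) + O = (-2 + O) + O = -2 + 2*O)
(D(-17, -14) + m(-21))/(-475 - 449) = (-10 + (-2 + 2*(-21)))/(-475 - 449) = (-10 + (-2 - 42))/(-924) = (-10 - 44)*(-1/924) = -54*(-1/924) = 9/154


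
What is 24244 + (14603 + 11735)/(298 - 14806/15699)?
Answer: 56737638643/2331748 ≈ 24333.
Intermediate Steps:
24244 + (14603 + 11735)/(298 - 14806/15699) = 24244 + 26338/(298 - 14806*1/15699) = 24244 + 26338/(298 - 14806/15699) = 24244 + 26338/(4663496/15699) = 24244 + 26338*(15699/4663496) = 24244 + 206740131/2331748 = 56737638643/2331748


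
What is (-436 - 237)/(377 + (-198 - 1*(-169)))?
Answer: -673/348 ≈ -1.9339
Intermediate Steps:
(-436 - 237)/(377 + (-198 - 1*(-169))) = -673/(377 + (-198 + 169)) = -673/(377 - 29) = -673/348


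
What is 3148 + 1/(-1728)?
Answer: 5439743/1728 ≈ 3148.0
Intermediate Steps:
3148 + 1/(-1728) = 3148 - 1/1728 = 5439743/1728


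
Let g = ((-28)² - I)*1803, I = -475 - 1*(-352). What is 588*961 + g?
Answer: 2200389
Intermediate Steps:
I = -123 (I = -475 + 352 = -123)
g = 1635321 (g = ((-28)² - 1*(-123))*1803 = (784 + 123)*1803 = 907*1803 = 1635321)
588*961 + g = 588*961 + 1635321 = 565068 + 1635321 = 2200389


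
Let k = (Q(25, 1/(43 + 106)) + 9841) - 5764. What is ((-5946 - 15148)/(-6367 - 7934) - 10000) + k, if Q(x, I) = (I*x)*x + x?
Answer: -12555666271/2130849 ≈ -5892.3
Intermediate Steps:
Q(x, I) = x + I*x² (Q(x, I) = I*x² + x = x + I*x²)
k = 611823/149 (k = (25*(1 + 25/(43 + 106)) + 9841) - 5764 = (25*(1 + 25/149) + 9841) - 5764 = (25*(174/149) + 9841) - 5764 = (4350/149 + 9841) - 5764 = 1470659/149 - 5764 = 611823/149 ≈ 4106.2)
((-5946 - 15148)/(-6367 - 7934) - 10000) + k = ((-5946 - 15148)/(-6367 - 7934) - 10000) + 611823/149 = (-21094/(-14301) - 10000) + 611823/149 = (-21094*(-1/14301) - 10000) + 611823/149 = (21094/14301 - 10000) + 611823/149 = -142988906/14301 + 611823/149 = -12555666271/2130849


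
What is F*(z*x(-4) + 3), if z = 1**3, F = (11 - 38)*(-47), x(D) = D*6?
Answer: -26649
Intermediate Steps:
x(D) = 6*D
F = 1269 (F = -27*(-47) = 1269)
z = 1
F*(z*x(-4) + 3) = 1269*(1*(6*(-4)) + 3) = 1269*(1*(-24) + 3) = 1269*(-24 + 3) = 1269*(-21) = -26649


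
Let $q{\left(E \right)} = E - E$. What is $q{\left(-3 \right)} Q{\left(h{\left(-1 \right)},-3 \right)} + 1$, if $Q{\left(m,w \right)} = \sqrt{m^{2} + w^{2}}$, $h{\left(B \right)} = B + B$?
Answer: $1$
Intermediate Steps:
$h{\left(B \right)} = 2 B$
$q{\left(E \right)} = 0$
$q{\left(-3 \right)} Q{\left(h{\left(-1 \right)},-3 \right)} + 1 = 0 \sqrt{\left(2 \left(-1\right)\right)^{2} + \left(-3\right)^{2}} + 1 = 0 \sqrt{\left(-2\right)^{2} + 9} + 1 = 0 \sqrt{4 + 9} + 1 = 0 \sqrt{13} + 1 = 0 + 1 = 1$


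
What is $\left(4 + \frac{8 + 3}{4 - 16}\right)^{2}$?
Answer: $\frac{1369}{144} \approx 9.5069$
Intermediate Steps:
$\left(4 + \frac{8 + 3}{4 - 16}\right)^{2} = \left(4 + \frac{11}{-12}\right)^{2} = \left(4 + 11 \left(- \frac{1}{12}\right)\right)^{2} = \left(4 - \frac{11}{12}\right)^{2} = \left(\frac{37}{12}\right)^{2} = \frac{1369}{144}$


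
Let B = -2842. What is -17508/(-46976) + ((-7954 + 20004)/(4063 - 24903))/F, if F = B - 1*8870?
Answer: 3338972723/8957665536 ≈ 0.37275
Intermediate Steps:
F = -11712 (F = -2842 - 1*8870 = -2842 - 8870 = -11712)
-17508/(-46976) + ((-7954 + 20004)/(4063 - 24903))/F = -17508/(-46976) + ((-7954 + 20004)/(4063 - 24903))/(-11712) = -17508*(-1/46976) + (12050/(-20840))*(-1/11712) = 4377/11744 + (12050*(-1/20840))*(-1/11712) = 4377/11744 - 1205/2084*(-1/11712) = 4377/11744 + 1205/24407808 = 3338972723/8957665536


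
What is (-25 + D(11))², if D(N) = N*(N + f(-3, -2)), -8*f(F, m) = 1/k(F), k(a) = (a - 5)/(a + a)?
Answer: 9235521/1024 ≈ 9019.1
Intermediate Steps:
k(a) = (-5 + a)/(2*a) (k(a) = (-5 + a)/((2*a)) = (-5 + a)*(1/(2*a)) = (-5 + a)/(2*a))
f(F, m) = -F/(4*(-5 + F)) (f(F, m) = -2*F/(-5 + F)/8 = -F/(4*(-5 + F)))
D(N) = N*(-3/32 + N) (D(N) = N*(N - 1*(-3)/(-20 + 4*(-3))) = N*(N - 1*(-3)/(-20 - 12)) = N*(N - 1*(-3)/(-32)) = N*(N - 1*(-3)*(-1/32)) = N*(N - 3/32) = N*(-3/32 + N))
(-25 + D(11))² = (-25 + (1/32)*11*(-3 + 32*11))² = (-25 + (1/32)*11*(-3 + 352))² = (-25 + (1/32)*11*349)² = (-25 + 3839/32)² = (3039/32)² = 9235521/1024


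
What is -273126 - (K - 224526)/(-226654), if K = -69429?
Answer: -61905394359/226654 ≈ -2.7313e+5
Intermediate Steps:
-273126 - (K - 224526)/(-226654) = -273126 - (-69429 - 224526)/(-226654) = -273126 - (-293955)*(-1)/226654 = -273126 - 1*293955/226654 = -273126 - 293955/226654 = -61905394359/226654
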